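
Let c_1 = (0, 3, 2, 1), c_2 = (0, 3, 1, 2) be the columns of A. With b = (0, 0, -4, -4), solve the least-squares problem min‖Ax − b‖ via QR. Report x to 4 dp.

x = (-0.4444, -0.4444)

c_1 = (0, 3, 2, 1); ‖c_1‖ = 3.7417, so q_1 = (0.0000, 0.8018, 0.5345, 0.2673).
q_1·c_2 = 0.0000·0 + 0.8018·3 + 0.5345·1 + 0.2673·2 = 3.4744.
u_2 = c_2 − 3.4744·q_1 = (0.0000, 0.2143, -0.8571, 1.0714).
‖u_2‖ = 1.3887, so q_2 = (0.0000, 0.1543, -0.6172, 0.7715).
Qᵀb = (-3.2071, -0.6172).
Back-substitute: x_2 = -0.6172/1.3887 = -0.4444.
x_1 = (-3.2071 − 3.4744·(-0.4444))/3.7417 = -0.4444.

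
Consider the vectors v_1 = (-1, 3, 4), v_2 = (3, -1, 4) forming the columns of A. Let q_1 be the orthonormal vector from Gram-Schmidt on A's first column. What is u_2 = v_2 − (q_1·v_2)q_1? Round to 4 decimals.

q_1 = v_1/‖v_1‖ = (-1, 3, 4)/5.0990 = (-0.1961, 0.5883, 0.7845).
r_{12} = q_1·v_2 = 1.9612.
u_2 = v_2 − 1.9612·q_1 = (3.3846, -2.1538, 2.4615).

u_2 = (3.3846, -2.1538, 2.4615)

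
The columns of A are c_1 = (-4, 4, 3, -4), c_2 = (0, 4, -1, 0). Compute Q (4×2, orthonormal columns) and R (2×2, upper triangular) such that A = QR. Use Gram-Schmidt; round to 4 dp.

Q = [[-0.5298, 0.2435], [0.5298, 0.8242], [0.3974, -0.4496], [-0.5298, 0.2435]], R = [[7.5498, 1.7219], [0.0000, 3.7463]]

c_1 = (-4, 4, 3, -4); ‖c_1‖ = 7.5498, so q_1 = (-0.5298, 0.5298, 0.3974, -0.5298).
q_1·c_2 = (-0.5298)·0 + 0.5298·4 + 0.3974·(-1) + (-0.5298)·0 = 1.7219.
u_2 = c_2 − 1.7219·q_1 = (0.9123, 3.0877, -1.6842, 0.9123).
‖u_2‖ = 3.7463, so q_2 = (0.2435, 0.8242, -0.4496, 0.2435).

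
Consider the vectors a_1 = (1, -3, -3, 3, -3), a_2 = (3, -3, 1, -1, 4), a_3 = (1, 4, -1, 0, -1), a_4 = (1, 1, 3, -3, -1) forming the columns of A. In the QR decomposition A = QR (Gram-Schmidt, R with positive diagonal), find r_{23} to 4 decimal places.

a_1 = (1, -3, -3, 3, -3); ‖a_1‖ = 6.0828, so q_1 = (0.1644, -0.4932, -0.4932, 0.4932, -0.4932).
q_1·a_2 = 0.1644·3 + (-0.4932)·(-3) + (-0.4932)·1 + 0.4932·(-1) + (-0.4932)·4 = -0.9864.
u_2 = a_2 + 0.9864·q_1 = (3.1622, -3.4865, 0.5135, -0.5135, 3.5135).
‖u_2‖ = 5.9184, so q_2 = (0.5343, -0.5891, 0.0868, -0.0868, 0.5937).
r_{23} = q_2·a_3 = -2.5025.

r_{23} = -2.5025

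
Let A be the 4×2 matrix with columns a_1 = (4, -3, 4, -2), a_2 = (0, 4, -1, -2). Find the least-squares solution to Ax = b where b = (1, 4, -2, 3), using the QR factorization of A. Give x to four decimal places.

q_1 = a_1/‖a_1‖ = (4, -3, 4, -2)/6.7082 = (0.5963, -0.4472, 0.5963, -0.2981).
r_{12} = q_1·a_2 = -1.7889.
u_2 = a_2 + 1.7889·q_1 = (1.0667, 3.2000, 0.0667, -2.5333).
‖u_2‖ = 4.2190, so q_2 = (0.2528, 0.7585, 0.0158, -0.6005).
Qᵀb = (-3.2796, 1.4537).
Back-substitute: x_2 = 1.4537/4.2190 = 0.3446.
x_1 = (-3.2796 + 1.7889·0.3446)/6.7082 = -0.3970.

x = (-0.3970, 0.3446)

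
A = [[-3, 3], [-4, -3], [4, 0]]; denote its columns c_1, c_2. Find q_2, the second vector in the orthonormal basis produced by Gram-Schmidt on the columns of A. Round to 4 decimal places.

c_1 = (-3, -4, 4); ‖c_1‖ = 6.4031, so q_1 = (-0.4685, -0.6247, 0.6247).
q_1·c_2 = (-0.4685)·3 + (-0.6247)·(-3) + 0.6247·0 = 0.4685.
u_2 = c_2 − 0.4685·q_1 = (3.2195, -2.7073, -0.2927).
‖u_2‖ = 4.2167, so q_2 = (0.7635, -0.6420, -0.0694).

q_2 = (0.7635, -0.6420, -0.0694)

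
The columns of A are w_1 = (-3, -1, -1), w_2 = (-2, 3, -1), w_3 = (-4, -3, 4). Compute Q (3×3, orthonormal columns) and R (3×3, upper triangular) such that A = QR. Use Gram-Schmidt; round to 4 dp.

w_1 = (-3, -1, -1); ‖w_1‖ = 3.3166, so e_1 = (-0.9045, -0.3015, -0.3015).
e_1·w_2 = (-0.9045)·(-2) + (-0.3015)·3 + (-0.3015)·(-1) = 1.2060.
u_2 = w_2 − 1.2060·e_1 = (-0.9091, 3.3636, -0.6364).
‖u_2‖ = 3.5420, so e_2 = (-0.2567, 0.9497, -0.1797).
e_1·w_3 = (-0.9045)·(-4) + (-0.3015)·(-3) + (-0.3015)·4 = 3.3166; e_2·w_3 = (-0.2567)·(-4) + 0.9497·(-3) + (-0.1797)·4 = -2.5410.
u_3 = w_3 − 3.3166·e_1 + 2.5410·e_2 = (-1.6522, 0.4130, 4.5435).
‖u_3‖ = 4.8522, so e_3 = (-0.3405, 0.0851, 0.9364).

Q = [[-0.9045, -0.2567, -0.3405], [-0.3015, 0.9497, 0.0851], [-0.3015, -0.1797, 0.9364]], R = [[3.3166, 1.2060, 3.3166], [0.0000, 3.5420, -2.5410], [0.0000, 0.0000, 4.8522]]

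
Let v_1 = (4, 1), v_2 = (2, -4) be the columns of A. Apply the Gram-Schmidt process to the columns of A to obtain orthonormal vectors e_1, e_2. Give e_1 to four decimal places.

v_1 = (4, 1); ‖v_1‖ = 4.1231, so e_1 = (0.9701, 0.2425).

e_1 = (0.9701, 0.2425)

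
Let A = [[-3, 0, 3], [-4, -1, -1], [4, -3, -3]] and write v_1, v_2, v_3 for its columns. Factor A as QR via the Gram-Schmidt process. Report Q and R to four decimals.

v_1 = (-3, -4, 4); ‖v_1‖ = 6.4031, so q_1 = (-0.4685, -0.6247, 0.6247).
q_1·v_2 = (-0.4685)·0 + (-0.6247)·(-1) + 0.6247·(-3) = -1.2494.
u_2 = v_2 + 1.2494·q_1 = (-0.5854, -1.7805, -2.2195).
‖u_2‖ = 2.9050, so q_2 = (-0.2015, -0.6129, -0.7640).
q_1·v_3 = (-0.4685)·3 + (-0.6247)·(-1) + 0.6247·(-3) = -2.6550; q_2·v_3 = (-0.2015)·3 + (-0.6129)·(-1) + (-0.7640)·(-3) = 2.3005.
u_3 = v_3 + 2.6550·q_1 − 2.3005·q_2 = (2.2197, -1.2486, 0.4162).
‖u_3‖ = 2.5805, so q_3 = (0.8602, -0.4838, 0.1613).

Q = [[-0.4685, -0.2015, 0.8602], [-0.6247, -0.6129, -0.4838], [0.6247, -0.7640, 0.1613]], R = [[6.4031, -1.2494, -2.6550], [0.0000, 2.9050, 2.3005], [0.0000, 0.0000, 2.5805]]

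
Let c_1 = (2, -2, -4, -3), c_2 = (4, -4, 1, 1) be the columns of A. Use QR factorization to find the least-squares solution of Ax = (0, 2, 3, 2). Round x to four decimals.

x = (-0.6926, 0.0951)

c_1 = (2, -2, -4, -3); ‖c_1‖ = 5.7446, so e_1 = (0.3482, -0.3482, -0.6963, -0.5222).
e_1·c_2 = 0.3482·4 + (-0.3482)·(-4) + (-0.6963)·1 + (-0.5222)·1 = 1.5667.
u_2 = c_2 − 1.5667·e_1 = (3.4545, -3.4545, 2.0909, 1.8182).
‖u_2‖ = 5.6165, so e_2 = (0.6151, -0.6151, 0.3723, 0.3237).
Qᵀb = (-3.8297, 0.5341).
Back-substitute: x_2 = 0.5341/5.6165 = 0.0951.
x_1 = (-3.8297 − 1.5667·0.0951)/5.7446 = -0.6926.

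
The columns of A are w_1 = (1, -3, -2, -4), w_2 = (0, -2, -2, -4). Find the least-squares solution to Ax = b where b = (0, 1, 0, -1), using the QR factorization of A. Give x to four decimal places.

x = (-0.6364, 0.7727)

w_1 = (1, -3, -2, -4); ‖w_1‖ = 5.4772, so q_1 = (0.1826, -0.5477, -0.3651, -0.7303).
q_1·w_2 = 0.1826·0 + (-0.5477)·(-2) + (-0.3651)·(-2) + (-0.7303)·(-4) = 4.7469.
u_2 = w_2 − 4.7469·q_1 = (-0.8667, 0.6000, -0.2667, -0.5333).
‖u_2‖ = 1.2111, so q_2 = (-0.7156, 0.4954, -0.2202, -0.4404).
Qᵀb = (0.1826, 0.9358).
Back-substitute: x_2 = 0.9358/1.2111 = 0.7727.
x_1 = (0.1826 − 4.7469·0.7727)/5.4772 = -0.6364.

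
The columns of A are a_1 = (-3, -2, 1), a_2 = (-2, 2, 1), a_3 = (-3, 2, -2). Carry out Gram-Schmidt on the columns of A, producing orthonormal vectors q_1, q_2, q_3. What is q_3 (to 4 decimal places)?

q_1 = a_1/‖a_1‖ = (-3, -2, 1)/3.7417 = (-0.8018, -0.5345, 0.2673).
r_{12} = q_1·a_2 = 0.8018.
u_2 = a_2 − 0.8018·q_1 = (-1.3571, 2.4286, 0.7857).
‖u_2‖ = 2.8909, so q_2 = (-0.4695, 0.8401, 0.2718).
r_{13} = q_1·a_3 = 0.8018; r_{23} = q_2·a_3 = 2.5450.
u_3 = a_3 − 0.8018·q_1 − 2.5450·q_2 = (-1.1624, 0.2906, -2.9060).
‖u_3‖ = 3.1433, so q_3 = (-0.3698, 0.0925, -0.9245).

q_3 = (-0.3698, 0.0925, -0.9245)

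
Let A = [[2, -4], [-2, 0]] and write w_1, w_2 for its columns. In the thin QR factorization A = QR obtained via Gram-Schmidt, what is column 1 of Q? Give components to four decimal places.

w_1 = (2, -2); ‖w_1‖ = 2.8284, so e_1 = (0.7071, -0.7071).

e_1 = (0.7071, -0.7071)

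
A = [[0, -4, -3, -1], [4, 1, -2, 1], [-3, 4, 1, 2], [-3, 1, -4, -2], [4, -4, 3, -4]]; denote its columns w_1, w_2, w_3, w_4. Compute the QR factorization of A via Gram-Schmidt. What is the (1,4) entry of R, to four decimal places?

r_{14} = -1.6971

w_1 = (0, 4, -3, -3, 4); ‖w_1‖ = 7.0711, so e_1 = (0.0000, 0.5657, -0.4243, -0.4243, 0.5657).
r_{14} = e_1·w_4 = -1.6971.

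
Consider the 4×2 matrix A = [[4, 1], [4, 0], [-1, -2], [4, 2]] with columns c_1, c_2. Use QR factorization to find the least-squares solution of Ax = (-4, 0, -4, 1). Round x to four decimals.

q_1 = c_1/‖c_1‖ = (4, 4, -1, 4)/7.0000 = (0.5714, 0.5714, -0.1429, 0.5714).
r_{12} = q_1·c_2 = 2.0000.
u_2 = c_2 − 2.0000·q_1 = (-0.1429, -1.1429, -1.7143, 0.8571).
‖u_2‖ = 2.2361, so q_2 = (-0.0639, -0.5111, -0.7667, 0.3833).
Qᵀb = (-1.1429, 3.7055).
Back-substitute: x_2 = 3.7055/2.2361 = 1.6571.
x_1 = (-1.1429 − 2.0000·1.6571)/7.0000 = -0.6367.

x = (-0.6367, 1.6571)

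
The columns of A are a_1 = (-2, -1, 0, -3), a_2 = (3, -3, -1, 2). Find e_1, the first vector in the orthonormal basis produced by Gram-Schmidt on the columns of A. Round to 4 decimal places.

e_1 = (-0.5345, -0.2673, 0.0000, -0.8018)

a_1 = (-2, -1, 0, -3); ‖a_1‖ = 3.7417, so e_1 = (-0.5345, -0.2673, 0.0000, -0.8018).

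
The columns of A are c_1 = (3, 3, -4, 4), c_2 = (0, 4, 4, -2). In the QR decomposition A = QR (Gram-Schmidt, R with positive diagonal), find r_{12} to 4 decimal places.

r_{12} = -1.6971

c_1 = (3, 3, -4, 4); ‖c_1‖ = 7.0711, so e_1 = (0.4243, 0.4243, -0.5657, 0.5657).
r_{12} = e_1·c_2 = -1.6971.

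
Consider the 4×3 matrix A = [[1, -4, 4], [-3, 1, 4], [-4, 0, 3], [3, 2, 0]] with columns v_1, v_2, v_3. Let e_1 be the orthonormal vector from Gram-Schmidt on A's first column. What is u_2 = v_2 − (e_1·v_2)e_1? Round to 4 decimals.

u_2 = (-3.9714, 0.9143, -0.1143, 2.0857)

v_1 = (1, -3, -4, 3); ‖v_1‖ = 5.9161, so e_1 = (0.1690, -0.5071, -0.6761, 0.5071).
e_1·v_2 = 0.1690·(-4) + (-0.5071)·1 + (-0.6761)·0 + 0.5071·2 = -0.1690.
u_2 = v_2 + 0.1690·e_1 = (-3.9714, 0.9143, -0.1143, 2.0857).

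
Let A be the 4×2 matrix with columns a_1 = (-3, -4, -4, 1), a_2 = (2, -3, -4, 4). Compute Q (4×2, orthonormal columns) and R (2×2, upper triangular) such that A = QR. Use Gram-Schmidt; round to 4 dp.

a_1 = (-3, -4, -4, 1); ‖a_1‖ = 6.4807, so q_1 = (-0.4629, -0.6172, -0.6172, 0.1543).
q_1·a_2 = (-0.4629)·2 + (-0.6172)·(-3) + (-0.6172)·(-4) + 0.1543·4 = 4.0119.
u_2 = a_2 − 4.0119·q_1 = (3.8571, -0.5238, -1.5238, 3.3810).
‖u_2‖ = 5.3763, so q_2 = (0.7174, -0.0974, -0.2834, 0.6289).

Q = [[-0.4629, 0.7174], [-0.6172, -0.0974], [-0.6172, -0.2834], [0.1543, 0.6289]], R = [[6.4807, 4.0119], [0.0000, 5.3763]]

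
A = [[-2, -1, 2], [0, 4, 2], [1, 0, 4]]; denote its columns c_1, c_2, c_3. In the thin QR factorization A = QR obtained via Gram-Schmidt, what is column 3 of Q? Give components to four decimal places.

q_3 = (0.4444, 0.1111, 0.8889)

q_1 = c_1/‖c_1‖ = (-2, 0, 1)/2.2361 = (-0.8944, 0.0000, 0.4472).
r_{12} = q_1·c_2 = 0.8944.
u_2 = c_2 − 0.8944·q_1 = (-0.2000, 4.0000, -0.4000).
‖u_2‖ = 4.0249, so q_2 = (-0.0497, 0.9938, -0.0994).
r_{13} = q_1·c_3 = 0.0000; r_{23} = q_2·c_3 = 1.4907.
u_3 = c_3 + 0.0000·q_1 − 1.4907·q_2 = (2.0741, 0.5185, 4.1481).
‖u_3‖ = 4.6667, so q_3 = (0.4444, 0.1111, 0.8889).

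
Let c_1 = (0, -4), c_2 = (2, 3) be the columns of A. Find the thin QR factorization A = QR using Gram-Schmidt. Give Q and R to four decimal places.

c_1 = (0, -4); ‖c_1‖ = 4.0000, so e_1 = (0.0000, -1.0000).
e_1·c_2 = 0.0000·2 + (-1.0000)·3 = -3.0000.
u_2 = c_2 + 3.0000·e_1 = (2.0000, 0.0000).
‖u_2‖ = 2.0000, so e_2 = (1.0000, 0.0000).

Q = [[0.0000, 1.0000], [-1.0000, 0.0000]], R = [[4.0000, -3.0000], [0.0000, 2.0000]]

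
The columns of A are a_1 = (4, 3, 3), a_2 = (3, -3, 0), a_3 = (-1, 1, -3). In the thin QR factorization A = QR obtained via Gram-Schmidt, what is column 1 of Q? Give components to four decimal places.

q_1 = a_1/‖a_1‖ = (4, 3, 3)/5.8310 = (0.6860, 0.5145, 0.5145).

q_1 = (0.6860, 0.5145, 0.5145)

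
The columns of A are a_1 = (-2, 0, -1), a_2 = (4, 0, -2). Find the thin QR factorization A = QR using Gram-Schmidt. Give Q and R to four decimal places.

Q = [[-0.8944, 0.4472], [0.0000, 0.0000], [-0.4472, -0.8944]], R = [[2.2361, -2.6833], [0.0000, 3.5777]]

a_1 = (-2, 0, -1); ‖a_1‖ = 2.2361, so q_1 = (-0.8944, 0.0000, -0.4472).
q_1·a_2 = (-0.8944)·4 + 0.0000·0 + (-0.4472)·(-2) = -2.6833.
u_2 = a_2 + 2.6833·q_1 = (1.6000, 0.0000, -3.2000).
‖u_2‖ = 3.5777, so q_2 = (0.4472, 0.0000, -0.8944).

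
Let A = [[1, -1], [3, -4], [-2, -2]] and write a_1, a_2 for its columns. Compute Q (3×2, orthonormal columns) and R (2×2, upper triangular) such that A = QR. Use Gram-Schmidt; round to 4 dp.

Q = [[0.2673, -0.0916], [0.8018, -0.5311], [-0.5345, -0.8424]], R = [[3.7417, -2.4054], [0.0000, 3.9005]]

a_1 = (1, 3, -2); ‖a_1‖ = 3.7417, so e_1 = (0.2673, 0.8018, -0.5345).
e_1·a_2 = 0.2673·(-1) + 0.8018·(-4) + (-0.5345)·(-2) = -2.4054.
u_2 = a_2 + 2.4054·e_1 = (-0.3571, -2.0714, -3.2857).
‖u_2‖ = 3.9005, so e_2 = (-0.0916, -0.5311, -0.8424).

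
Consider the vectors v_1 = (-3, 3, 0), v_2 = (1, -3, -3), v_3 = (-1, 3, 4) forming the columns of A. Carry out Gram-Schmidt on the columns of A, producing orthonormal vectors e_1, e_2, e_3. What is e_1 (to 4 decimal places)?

v_1 = (-3, 3, 0); ‖v_1‖ = 4.2426, so e_1 = (-0.7071, 0.7071, 0.0000).

e_1 = (-0.7071, 0.7071, 0.0000)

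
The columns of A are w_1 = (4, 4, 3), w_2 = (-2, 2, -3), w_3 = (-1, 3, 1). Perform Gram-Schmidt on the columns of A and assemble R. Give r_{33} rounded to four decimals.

w_1 = (4, 4, 3); ‖w_1‖ = 6.4031, so q_1 = (0.6247, 0.6247, 0.4685).
q_1·w_2 = 0.6247·(-2) + 0.6247·2 + 0.4685·(-3) = -1.4056.
u_2 = w_2 + 1.4056·q_1 = (-1.1220, 2.8780, -2.3415).
‖u_2‖ = 3.8761, so q_2 = (-0.2895, 0.7425, -0.6041).
q_1·w_3 = 0.6247·(-1) + 0.6247·3 + 0.4685·1 = 1.7179; q_2·w_3 = (-0.2895)·(-1) + 0.7425·3 + (-0.6041)·1 = 1.9129.
u_3 = w_3 − 1.7179·q_1 − 1.9129·q_2 = (-1.5195, 0.5065, 1.3506).
r_{33} = ‖u_3‖ = 2.0951.

r_{33} = 2.0951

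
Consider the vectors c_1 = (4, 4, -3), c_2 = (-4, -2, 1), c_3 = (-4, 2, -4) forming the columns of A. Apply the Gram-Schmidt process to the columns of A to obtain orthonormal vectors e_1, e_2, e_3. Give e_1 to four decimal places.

c_1 = (4, 4, -3); ‖c_1‖ = 6.4031, so e_1 = (0.6247, 0.6247, -0.4685).

e_1 = (0.6247, 0.6247, -0.4685)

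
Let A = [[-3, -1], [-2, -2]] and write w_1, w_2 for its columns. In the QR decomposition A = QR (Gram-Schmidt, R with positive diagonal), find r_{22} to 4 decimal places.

w_1 = (-3, -2); ‖w_1‖ = 3.6056, so q_1 = (-0.8321, -0.5547).
q_1·w_2 = (-0.8321)·(-1) + (-0.5547)·(-2) = 1.9415.
u_2 = w_2 − 1.9415·q_1 = (0.6154, -0.9231).
r_{22} = ‖u_2‖ = 1.1094.

r_{22} = 1.1094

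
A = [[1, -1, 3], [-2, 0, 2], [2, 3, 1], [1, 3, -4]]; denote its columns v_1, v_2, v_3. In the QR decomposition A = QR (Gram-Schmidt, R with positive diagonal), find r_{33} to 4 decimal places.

v_1 = (1, -2, 2, 1); ‖v_1‖ = 3.1623, so q_1 = (0.3162, -0.6325, 0.6325, 0.3162).
q_1·v_2 = 0.3162·(-1) + (-0.6325)·0 + 0.6325·3 + 0.3162·3 = 2.5298.
u_2 = v_2 − 2.5298·q_1 = (-1.8000, 1.6000, 1.4000, 2.2000).
‖u_2‖ = 3.5496, so q_2 = (-0.5071, 0.4507, 0.3944, 0.6198).
q_1·v_3 = 0.3162·3 + (-0.6325)·2 + 0.6325·1 + 0.3162·(-4) = -0.9487; q_2·v_3 = (-0.5071)·3 + 0.4507·2 + 0.3944·1 + 0.6198·(-4) = -2.7045.
u_3 = v_3 + 0.9487·q_1 + 2.7045·q_2 = (1.9286, 2.6190, 2.6667, -2.0238).
r_{33} = ‖u_3‖ = 4.6675.

r_{33} = 4.6675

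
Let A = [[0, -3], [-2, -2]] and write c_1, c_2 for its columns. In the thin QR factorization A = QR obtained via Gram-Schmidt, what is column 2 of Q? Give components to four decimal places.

e_2 = (-1.0000, 0.0000)

e_1 = c_1/‖c_1‖ = (0, -2)/2.0000 = (0.0000, -1.0000).
r_{12} = e_1·c_2 = 2.0000.
u_2 = c_2 − 2.0000·e_1 = (-3.0000, 0.0000).
‖u_2‖ = 3.0000, so e_2 = (-1.0000, 0.0000).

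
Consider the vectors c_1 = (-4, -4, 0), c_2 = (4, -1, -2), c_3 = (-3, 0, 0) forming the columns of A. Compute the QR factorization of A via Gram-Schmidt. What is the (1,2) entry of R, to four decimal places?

r_{12} = -2.1213

q_1 = c_1/‖c_1‖ = (-4, -4, 0)/5.6569 = (-0.7071, -0.7071, 0.0000).
r_{12} = q_1·c_2 = -2.1213.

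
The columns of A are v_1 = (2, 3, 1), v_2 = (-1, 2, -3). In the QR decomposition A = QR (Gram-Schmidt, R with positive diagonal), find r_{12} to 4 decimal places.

r_{12} = 0.2673

v_1 = (2, 3, 1); ‖v_1‖ = 3.7417, so q_1 = (0.5345, 0.8018, 0.2673).
r_{12} = q_1·v_2 = 0.2673.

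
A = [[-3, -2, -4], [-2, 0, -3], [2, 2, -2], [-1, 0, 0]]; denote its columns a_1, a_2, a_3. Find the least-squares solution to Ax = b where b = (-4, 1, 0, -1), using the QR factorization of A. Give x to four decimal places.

q_1 = a_1/‖a_1‖ = (-3, -2, 2, -1)/4.2426 = (-0.7071, -0.4714, 0.4714, -0.2357).
r_{12} = q_1·a_2 = 2.3570.
u_2 = a_2 − 2.3570·q_1 = (-0.3333, 1.1111, 0.8889, 0.5556).
‖u_2‖ = 1.5635, so q_2 = (-0.2132, 0.7107, 0.5685, 0.3553).
r_{13} = q_1·a_3 = 3.2998; r_{23} = q_2·a_3 = -2.4163.
u_3 = a_3 − 3.2998·q_1 + 2.4163·q_2 = (-2.1818, 0.2727, -2.1818, 1.6364).
‖u_3‖ = 3.5032, so q_3 = (-0.6228, 0.0778, -0.6228, 0.4671).
Qᵀb = (2.5927, 1.2081, 2.1019).
Back-substitute: x_3 = 2.1019/3.5032 = 0.6000.
x_2 = (1.2081 + 2.4163·0.6000)/1.5635 = 1.7000.
x_1 = (2.5927 − 2.3570·1.7000 − 3.2998·0.6000)/4.2426 = -0.8000.

x = (-0.8000, 1.7000, 0.6000)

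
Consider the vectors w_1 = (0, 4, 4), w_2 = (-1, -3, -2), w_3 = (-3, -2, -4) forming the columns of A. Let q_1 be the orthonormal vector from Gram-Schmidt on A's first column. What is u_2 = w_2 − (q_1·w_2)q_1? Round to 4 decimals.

u_2 = (-1.0000, -0.5000, 0.5000)

w_1 = (0, 4, 4); ‖w_1‖ = 5.6569, so q_1 = (0.0000, 0.7071, 0.7071).
q_1·w_2 = 0.0000·(-1) + 0.7071·(-3) + 0.7071·(-2) = -3.5355.
u_2 = w_2 + 3.5355·q_1 = (-1.0000, -0.5000, 0.5000).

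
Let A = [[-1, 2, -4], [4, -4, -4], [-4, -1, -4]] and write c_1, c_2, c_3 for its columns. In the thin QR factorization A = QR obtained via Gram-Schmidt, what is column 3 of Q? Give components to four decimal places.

q_1 = c_1/‖c_1‖ = (-1, 4, -4)/5.7446 = (-0.1741, 0.6963, -0.6963).
r_{12} = q_1·c_2 = -2.4371.
u_2 = c_2 + 2.4371·q_1 = (1.5758, -2.3030, -2.6970).
‖u_2‖ = 3.8808, so q_2 = (0.4060, -0.5934, -0.6950).
r_{13} = q_1·c_3 = 0.6963; r_{23} = q_2·c_3 = 3.5294.
u_3 = c_3 − 0.6963·q_1 − 3.5294·q_2 = (-5.3119, -2.3903, -1.0624).
‖u_3‖ = 5.9210, so q_3 = (-0.8971, -0.4037, -0.1794).

q_3 = (-0.8971, -0.4037, -0.1794)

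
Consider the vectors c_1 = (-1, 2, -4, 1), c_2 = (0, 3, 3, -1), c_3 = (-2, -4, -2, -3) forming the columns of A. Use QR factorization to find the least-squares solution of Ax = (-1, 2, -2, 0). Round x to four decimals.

x = (0.7113, 0.3607, 0.1249)

e_1 = c_1/‖c_1‖ = (-1, 2, -4, 1)/4.6904 = (-0.2132, 0.4264, -0.8528, 0.2132).
r_{12} = e_1·c_2 = -1.4924.
u_2 = c_2 + 1.4924·e_1 = (-0.3182, 3.6364, 1.7273, -0.6818).
‖u_2‖ = 4.0955, so e_2 = (-0.0777, 0.8879, 0.4218, -0.1665).
r_{13} = e_1·c_3 = -0.2132; r_{23} = e_2·c_3 = -3.7403.
u_3 = c_3 + 0.2132·e_1 + 3.7403·e_2 = (-2.3360, -0.5881, -0.6043, -3.5772).
‖u_3‖ = 4.3549, so e_3 = (-0.5364, -0.1350, -0.1388, -0.8214).
Qᵀb = (2.7716, 1.0100, 0.5439).
Back-substitute: x_3 = 0.5439/4.3549 = 0.1249.
x_2 = (1.0100 + 3.7403·0.1249)/4.0955 = 0.3607.
x_1 = (2.7716 + 1.4924·0.3607 + 0.2132·0.1249)/4.6904 = 0.7113.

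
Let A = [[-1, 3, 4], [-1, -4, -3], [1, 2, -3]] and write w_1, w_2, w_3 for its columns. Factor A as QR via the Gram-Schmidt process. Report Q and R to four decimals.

w_1 = (-1, -1, 1); ‖w_1‖ = 1.7321, so e_1 = (-0.5774, -0.5774, 0.5774).
e_1·w_2 = (-0.5774)·3 + (-0.5774)·(-4) + 0.5774·2 = 1.7321.
u_2 = w_2 − 1.7321·e_1 = (4.0000, -3.0000, 1.0000).
‖u_2‖ = 5.0990, so e_2 = (0.7845, -0.5883, 0.1961).
e_1·w_3 = (-0.5774)·4 + (-0.5774)·(-3) + 0.5774·(-3) = -2.3094; e_2·w_3 = 0.7845·4 + (-0.5883)·(-3) + 0.1961·(-3) = 4.3146.
u_3 = w_3 + 2.3094·e_1 − 4.3146·e_2 = (-0.7179, -1.7949, -2.5128).
‖u_3‖ = 3.1704, so e_3 = (-0.2265, -0.5661, -0.7926).

Q = [[-0.5774, 0.7845, -0.2265], [-0.5774, -0.5883, -0.5661], [0.5774, 0.1961, -0.7926]], R = [[1.7321, 1.7321, -2.3094], [0.0000, 5.0990, 4.3146], [0.0000, 0.0000, 3.1704]]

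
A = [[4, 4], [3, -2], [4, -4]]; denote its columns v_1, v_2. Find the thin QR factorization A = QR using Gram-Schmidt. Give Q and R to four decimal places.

Q = [[0.6247, 0.7737], [0.4685, -0.2634], [0.6247, -0.5762]], R = [[6.4031, -0.9370], [0.0000, 5.9264]]

v_1 = (4, 3, 4); ‖v_1‖ = 6.4031, so q_1 = (0.6247, 0.4685, 0.6247).
q_1·v_2 = 0.6247·4 + 0.4685·(-2) + 0.6247·(-4) = -0.9370.
u_2 = v_2 + 0.9370·q_1 = (4.5854, -1.5610, -3.4146).
‖u_2‖ = 5.9264, so q_2 = (0.7737, -0.2634, -0.5762).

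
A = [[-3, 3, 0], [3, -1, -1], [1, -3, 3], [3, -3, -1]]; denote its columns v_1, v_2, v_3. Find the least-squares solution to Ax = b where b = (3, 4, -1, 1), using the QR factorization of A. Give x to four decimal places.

q_1 = v_1/‖v_1‖ = (-3, 3, 1, 3)/5.2915 = (-0.5669, 0.5669, 0.1890, 0.5669).
r_{12} = q_1·v_2 = -4.5356.
u_2 = v_2 + 4.5356·q_1 = (0.4286, 1.5714, -2.1429, -0.4286).
‖u_2‖ = 2.7255, so q_2 = (0.1572, 0.5766, -0.7862, -0.1572).
r_{13} = q_1·v_3 = -0.5669; r_{23} = q_2·v_3 = -2.7780.
u_3 = v_3 + 0.5669·q_1 + 2.7780·q_2 = (0.1154, 0.9231, 0.9231, -1.1154).
‖u_3‖ = 1.7209, so q_3 = (0.0670, 0.5364, 0.5364, -0.6481).
Qᵀb = (0.9449, 3.4069, 1.1622).
Back-substitute: x_3 = 1.1622/1.7209 = 0.6753.
x_2 = (3.4069 + 2.7780·0.6753)/2.7255 = 1.9383.
x_1 = (0.9449 + 4.5356·1.9383 + 0.5669·0.6753)/5.2915 = 1.9123.

x = (1.9123, 1.9383, 0.6753)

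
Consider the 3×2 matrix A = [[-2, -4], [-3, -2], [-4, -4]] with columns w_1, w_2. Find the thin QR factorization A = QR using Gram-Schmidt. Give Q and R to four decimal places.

w_1 = (-2, -3, -4); ‖w_1‖ = 5.3852, so e_1 = (-0.3714, -0.5571, -0.7428).
e_1·w_2 = (-0.3714)·(-4) + (-0.5571)·(-2) + (-0.7428)·(-4) = 5.5709.
u_2 = w_2 − 5.5709·e_1 = (-1.9310, 1.1034, 0.1379).
‖u_2‖ = 2.2283, so e_2 = (-0.8666, 0.4952, 0.0619).

Q = [[-0.3714, -0.8666], [-0.5571, 0.4952], [-0.7428, 0.0619]], R = [[5.3852, 5.5709], [0.0000, 2.2283]]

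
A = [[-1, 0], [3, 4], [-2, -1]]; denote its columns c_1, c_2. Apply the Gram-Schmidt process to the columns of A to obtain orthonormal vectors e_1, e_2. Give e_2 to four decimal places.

c_1 = (-1, 3, -2); ‖c_1‖ = 3.7417, so e_1 = (-0.2673, 0.8018, -0.5345).
e_1·c_2 = (-0.2673)·0 + 0.8018·4 + (-0.5345)·(-1) = 3.7417.
u_2 = c_2 − 3.7417·e_1 = (1.0000, 1.0000, 1.0000).
‖u_2‖ = 1.7321, so e_2 = (0.5774, 0.5774, 0.5774).

e_2 = (0.5774, 0.5774, 0.5774)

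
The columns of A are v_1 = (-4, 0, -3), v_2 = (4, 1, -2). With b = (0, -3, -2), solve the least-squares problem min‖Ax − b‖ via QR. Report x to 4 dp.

x = (0.3200, 0.2000)

q_1 = v_1/‖v_1‖ = (-4, 0, -3)/5.0000 = (-0.8000, 0.0000, -0.6000).
r_{12} = q_1·v_2 = -2.0000.
u_2 = v_2 + 2.0000·q_1 = (2.4000, 1.0000, -3.2000).
‖u_2‖ = 4.1231, so q_2 = (0.5821, 0.2425, -0.7761).
Qᵀb = (1.2000, 0.8246).
Back-substitute: x_2 = 0.8246/4.1231 = 0.2000.
x_1 = (1.2000 + 2.0000·0.2000)/5.0000 = 0.3200.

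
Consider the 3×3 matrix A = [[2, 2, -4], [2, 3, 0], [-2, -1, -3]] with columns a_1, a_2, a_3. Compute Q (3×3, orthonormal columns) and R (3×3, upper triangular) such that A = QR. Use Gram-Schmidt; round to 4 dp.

a_1 = (2, 2, -2); ‖a_1‖ = 3.4641, so q_1 = (0.5774, 0.5774, -0.5774).
q_1·a_2 = 0.5774·2 + 0.5774·3 + (-0.5774)·(-1) = 3.4641.
u_2 = a_2 − 3.4641·q_1 = (0.0000, 1.0000, 1.0000).
‖u_2‖ = 1.4142, so q_2 = (0.0000, 0.7071, 0.7071).
q_1·a_3 = 0.5774·(-4) + 0.5774·0 + (-0.5774)·(-3) = -0.5774; q_2·a_3 = (0.0000)·(-4) + 0.7071·0 + 0.7071·(-3) = -2.1213.
u_3 = a_3 + 0.5774·q_1 + 2.1213·q_2 = (-3.6667, 1.8333, -1.8333).
‖u_3‖ = 4.4907, so q_3 = (-0.8165, 0.4082, -0.4082).

Q = [[0.5774, 0.0000, -0.8165], [0.5774, 0.7071, 0.4082], [-0.5774, 0.7071, -0.4082]], R = [[3.4641, 3.4641, -0.5774], [0.0000, 1.4142, -2.1213], [0.0000, 0.0000, 4.4907]]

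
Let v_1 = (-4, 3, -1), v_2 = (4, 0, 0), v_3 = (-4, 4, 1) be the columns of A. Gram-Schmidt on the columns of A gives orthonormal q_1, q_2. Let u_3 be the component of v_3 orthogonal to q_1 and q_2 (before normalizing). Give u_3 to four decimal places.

u_3 = (0.0000, 0.7000, 2.1000)

v_1 = (-4, 3, -1); ‖v_1‖ = 5.0990, so q_1 = (-0.7845, 0.5883, -0.1961).
q_1·v_2 = (-0.7845)·4 + 0.5883·0 + (-0.1961)·0 = -3.1379.
u_2 = v_2 + 3.1379·q_1 = (1.5385, 1.8462, -0.6154).
‖u_2‖ = 2.4807, so q_2 = (0.6202, 0.7442, -0.2481).
q_1·v_3 = (-0.7845)·(-4) + 0.5883·4 + (-0.1961)·1 = 5.2951; q_2·v_3 = 0.6202·(-4) + 0.7442·4 + (-0.2481)·1 = 0.2481.
u_3 = v_3 − 5.2951·q_1 − 0.2481·q_2 = (0.0000, 0.7000, 2.1000).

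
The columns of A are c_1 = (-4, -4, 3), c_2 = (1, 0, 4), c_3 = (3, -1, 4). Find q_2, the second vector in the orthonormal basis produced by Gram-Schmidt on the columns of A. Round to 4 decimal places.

c_1 = (-4, -4, 3); ‖c_1‖ = 6.4031, so q_1 = (-0.6247, -0.6247, 0.4685).
q_1·c_2 = (-0.6247)·1 + (-0.6247)·0 + 0.4685·4 = 1.2494.
u_2 = c_2 − 1.2494·q_1 = (1.7805, 0.7805, 3.4146).
‖u_2‖ = 3.9293, so q_2 = (0.4531, 0.1986, 0.8690).

q_2 = (0.4531, 0.1986, 0.8690)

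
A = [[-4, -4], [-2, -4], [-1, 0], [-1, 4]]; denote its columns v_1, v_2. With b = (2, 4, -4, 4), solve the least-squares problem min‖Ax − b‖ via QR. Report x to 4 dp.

q_1 = v_1/‖v_1‖ = (-4, -2, -1, -1)/4.6904 = (-0.8528, -0.4264, -0.2132, -0.2132).
r_{12} = q_1·v_2 = 4.2640.
u_2 = v_2 − 4.2640·q_1 = (-0.3636, -2.1818, 0.9091, 4.9091).
‖u_2‖ = 5.4606, so q_2 = (-0.0666, -0.3996, 0.1665, 0.8990).
Qᵀb = (-3.4112, 1.1987).
Back-substitute: x_2 = 1.1987/5.4606 = 0.2195.
x_1 = (-3.4112 − 4.2640·0.2195)/4.6904 = -0.9268.

x = (-0.9268, 0.2195)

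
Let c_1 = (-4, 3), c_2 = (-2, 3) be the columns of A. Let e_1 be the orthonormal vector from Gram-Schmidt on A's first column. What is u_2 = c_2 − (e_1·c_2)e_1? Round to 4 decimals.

u_2 = (0.7200, 0.9600)

c_1 = (-4, 3); ‖c_1‖ = 5.0000, so e_1 = (-0.8000, 0.6000).
e_1·c_2 = (-0.8000)·(-2) + 0.6000·3 = 3.4000.
u_2 = c_2 − 3.4000·e_1 = (0.7200, 0.9600).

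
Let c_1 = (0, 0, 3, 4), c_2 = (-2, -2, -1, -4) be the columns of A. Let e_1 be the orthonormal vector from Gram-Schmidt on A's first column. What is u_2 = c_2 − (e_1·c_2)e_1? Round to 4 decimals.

u_2 = (-2.0000, -2.0000, 1.2800, -0.9600)

e_1 = c_1/‖c_1‖ = (0, 0, 3, 4)/5.0000 = (0.0000, 0.0000, 0.6000, 0.8000).
r_{12} = e_1·c_2 = -3.8000.
u_2 = c_2 + 3.8000·e_1 = (-2.0000, -2.0000, 1.2800, -0.9600).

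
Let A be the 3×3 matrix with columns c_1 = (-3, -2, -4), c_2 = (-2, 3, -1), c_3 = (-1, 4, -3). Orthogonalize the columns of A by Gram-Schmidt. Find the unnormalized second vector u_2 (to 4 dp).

u_2 = (-1.5862, 3.2759, -0.4483)

e_1 = c_1/‖c_1‖ = (-3, -2, -4)/5.3852 = (-0.5571, -0.3714, -0.7428).
r_{12} = e_1·c_2 = 0.7428.
u_2 = c_2 − 0.7428·e_1 = (-1.5862, 3.2759, -0.4483).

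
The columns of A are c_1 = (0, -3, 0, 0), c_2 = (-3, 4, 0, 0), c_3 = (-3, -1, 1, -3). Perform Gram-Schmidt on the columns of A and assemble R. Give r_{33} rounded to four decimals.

r_{33} = 3.1623

e_1 = c_1/‖c_1‖ = (0, -3, 0, 0)/3.0000 = (0.0000, -1.0000, 0.0000, 0.0000).
r_{12} = e_1·c_2 = -4.0000.
u_2 = c_2 + 4.0000·e_1 = (-3.0000, 0.0000, 0.0000, 0.0000).
‖u_2‖ = 3.0000, so e_2 = (-1.0000, 0.0000, 0.0000, 0.0000).
r_{13} = e_1·c_3 = 1.0000; r_{23} = e_2·c_3 = 3.0000.
u_3 = c_3 − 1.0000·e_1 − 3.0000·e_2 = (0.0000, 0.0000, 1.0000, -3.0000).
r_{33} = ‖u_3‖ = 3.1623.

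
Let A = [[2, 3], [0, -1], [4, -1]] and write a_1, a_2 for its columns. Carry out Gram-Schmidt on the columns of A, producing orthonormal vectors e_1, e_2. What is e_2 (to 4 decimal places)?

a_1 = (2, 0, 4); ‖a_1‖ = 4.4721, so e_1 = (0.4472, 0.0000, 0.8944).
e_1·a_2 = 0.4472·3 + 0.0000·(-1) + 0.8944·(-1) = 0.4472.
u_2 = a_2 − 0.4472·e_1 = (2.8000, -1.0000, -1.4000).
‖u_2‖ = 3.2863, so e_2 = (0.8520, -0.3043, -0.4260).

e_2 = (0.8520, -0.3043, -0.4260)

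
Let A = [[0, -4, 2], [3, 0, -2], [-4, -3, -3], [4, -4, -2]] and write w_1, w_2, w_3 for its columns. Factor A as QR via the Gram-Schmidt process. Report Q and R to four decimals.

w_1 = (0, 3, -4, 4); ‖w_1‖ = 6.4031, so q_1 = (0.0000, 0.4685, -0.6247, 0.6247).
q_1·w_2 = 0.0000·(-4) + 0.4685·0 + (-0.6247)·(-3) + 0.6247·(-4) = -0.6247.
u_2 = w_2 + 0.6247·q_1 = (-4.0000, 0.2927, -3.3902, -3.6098).
‖u_2‖ = 6.3726, so q_2 = (-0.6277, 0.0459, -0.5320, -0.5665).
q_1·w_3 = 0.0000·2 + 0.4685·(-2) + (-0.6247)·(-3) + 0.6247·(-2) = -0.3123; q_2·w_3 = (-0.6277)·2 + 0.0459·(-2) + (-0.5320)·(-3) + (-0.5665)·(-2) = 1.3817.
u_3 = w_3 + 0.3123·q_1 − 1.3817·q_2 = (2.8673, -1.9171, -2.4601, -1.0222).
‖u_3‖ = 4.3581, so q_3 = (0.6579, -0.4399, -0.5645, -0.2346).

Q = [[0.0000, -0.6277, 0.6579], [0.4685, 0.0459, -0.4399], [-0.6247, -0.5320, -0.5645], [0.6247, -0.5665, -0.2346]], R = [[6.4031, -0.6247, -0.3123], [0.0000, 6.3726, 1.3817], [0.0000, 0.0000, 4.3581]]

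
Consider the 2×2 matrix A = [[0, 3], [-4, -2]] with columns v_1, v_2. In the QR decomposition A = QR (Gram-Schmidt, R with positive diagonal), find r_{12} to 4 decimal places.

v_1 = (0, -4); ‖v_1‖ = 4.0000, so e_1 = (0.0000, -1.0000).
r_{12} = e_1·v_2 = 2.0000.

r_{12} = 2.0000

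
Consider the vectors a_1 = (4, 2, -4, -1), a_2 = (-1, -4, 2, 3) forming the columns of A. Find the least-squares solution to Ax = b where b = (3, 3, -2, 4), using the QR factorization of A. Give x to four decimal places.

a_1 = (4, 2, -4, -1); ‖a_1‖ = 6.0828, so e_1 = (0.6576, 0.3288, -0.6576, -0.1644).
e_1·a_2 = 0.6576·(-1) + 0.3288·(-4) + (-0.6576)·2 + (-0.1644)·3 = -3.7812.
u_2 = a_2 + 3.7812·e_1 = (1.4865, -2.7568, -0.4865, 2.3784).
‖u_2‖ = 3.9627, so e_2 = (0.3751, -0.6957, -0.1228, 0.6002).
Qᵀb = (3.6168, 1.6846).
Back-substitute: x_2 = 1.6846/3.9627 = 0.4251.
x_1 = (3.6168 + 3.7812·0.4251)/6.0828 = 0.8589.

x = (0.8589, 0.4251)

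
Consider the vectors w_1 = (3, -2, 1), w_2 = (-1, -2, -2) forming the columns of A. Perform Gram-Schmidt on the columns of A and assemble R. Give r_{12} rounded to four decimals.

w_1 = (3, -2, 1); ‖w_1‖ = 3.7417, so q_1 = (0.8018, -0.5345, 0.2673).
r_{12} = q_1·w_2 = -0.2673.

r_{12} = -0.2673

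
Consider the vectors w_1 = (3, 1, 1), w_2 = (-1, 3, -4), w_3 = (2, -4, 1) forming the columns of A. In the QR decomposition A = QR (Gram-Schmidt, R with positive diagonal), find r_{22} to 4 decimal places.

w_1 = (3, 1, 1); ‖w_1‖ = 3.3166, so e_1 = (0.9045, 0.3015, 0.3015).
e_1·w_2 = 0.9045·(-1) + 0.3015·3 + 0.3015·(-4) = -1.2060.
u_2 = w_2 + 1.2060·e_1 = (0.0909, 3.3636, -3.6364).
r_{22} = ‖u_2‖ = 4.9543.

r_{22} = 4.9543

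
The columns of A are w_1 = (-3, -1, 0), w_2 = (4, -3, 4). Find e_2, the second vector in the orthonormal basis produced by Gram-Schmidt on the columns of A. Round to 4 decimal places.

e_1 = w_1/‖w_1‖ = (-3, -1, 0)/3.1623 = (-0.9487, -0.3162, 0.0000).
r_{12} = e_1·w_2 = -2.8460.
u_2 = w_2 + 2.8460·e_1 = (1.3000, -3.9000, 4.0000).
‖u_2‖ = 5.7359, so e_2 = (0.2266, -0.6799, 0.6974).

e_2 = (0.2266, -0.6799, 0.6974)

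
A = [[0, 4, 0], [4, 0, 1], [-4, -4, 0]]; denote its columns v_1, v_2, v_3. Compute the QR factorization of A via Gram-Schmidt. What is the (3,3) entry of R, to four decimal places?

v_1 = (0, 4, -4); ‖v_1‖ = 5.6569, so q_1 = (0.0000, 0.7071, -0.7071).
q_1·v_2 = 0.0000·4 + 0.7071·0 + (-0.7071)·(-4) = 2.8284.
u_2 = v_2 − 2.8284·q_1 = (4.0000, -2.0000, -2.0000).
‖u_2‖ = 4.8990, so q_2 = (0.8165, -0.4082, -0.4082).
q_1·v_3 = 0.0000·0 + 0.7071·1 + (-0.7071)·0 = 0.7071; q_2·v_3 = 0.8165·0 + (-0.4082)·1 + (-0.4082)·0 = -0.4082.
u_3 = v_3 − 0.7071·q_1 + 0.4082·q_2 = (0.3333, 0.3333, 0.3333).
r_{33} = ‖u_3‖ = 0.5774.

r_{33} = 0.5774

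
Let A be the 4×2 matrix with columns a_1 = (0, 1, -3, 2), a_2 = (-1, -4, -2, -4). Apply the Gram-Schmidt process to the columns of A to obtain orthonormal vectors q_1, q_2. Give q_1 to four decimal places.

q_1 = (0.0000, 0.2673, -0.8018, 0.5345)

q_1 = a_1/‖a_1‖ = (0, 1, -3, 2)/3.7417 = (0.0000, 0.2673, -0.8018, 0.5345).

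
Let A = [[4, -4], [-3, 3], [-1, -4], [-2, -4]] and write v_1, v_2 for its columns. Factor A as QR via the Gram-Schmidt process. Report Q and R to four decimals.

Q = [[0.7303, -0.3163], [-0.5477, 0.2372], [-0.1826, -0.6186], [-0.3651, -0.6790]], R = [[5.4772, -2.3735], [0.0000, 7.1671]]

e_1 = v_1/‖v_1‖ = (4, -3, -1, -2)/5.4772 = (0.7303, -0.5477, -0.1826, -0.3651).
r_{12} = e_1·v_2 = -2.3735.
u_2 = v_2 + 2.3735·e_1 = (-2.2667, 1.7000, -4.4333, -4.8667).
‖u_2‖ = 7.1671, so e_2 = (-0.3163, 0.2372, -0.6186, -0.6790).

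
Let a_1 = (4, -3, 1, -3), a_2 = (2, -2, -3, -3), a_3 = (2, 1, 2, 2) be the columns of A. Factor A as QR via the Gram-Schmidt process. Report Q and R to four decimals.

a_1 = (4, -3, 1, -3); ‖a_1‖ = 5.9161, so e_1 = (0.6761, -0.5071, 0.1690, -0.5071).
e_1·a_2 = 0.6761·2 + (-0.5071)·(-2) + 0.1690·(-3) + (-0.5071)·(-3) = 3.3806.
u_2 = a_2 − 3.3806·e_1 = (-0.2857, -0.2857, -3.5714, -1.2857).
‖u_2‖ = 3.8173, so e_2 = (-0.0748, -0.0748, -0.9356, -0.3368).
e_1·a_3 = 0.6761·2 + (-0.5071)·1 + 0.1690·2 + (-0.5071)·2 = 0.1690; e_2·a_3 = (-0.0748)·2 + (-0.0748)·1 + (-0.9356)·2 + (-0.3368)·2 = -2.7694.
u_3 = a_3 − 0.1690·e_1 + 2.7694·e_2 = (1.6784, 0.8784, -0.6196, 1.1529).
‖u_3‖ = 2.3026, so e_3 = (0.7289, 0.3815, -0.2691, 0.5007).

Q = [[0.6761, -0.0748, 0.7289], [-0.5071, -0.0748, 0.3815], [0.1690, -0.9356, -0.2691], [-0.5071, -0.3368, 0.5007]], R = [[5.9161, 3.3806, 0.1690], [0.0000, 3.8173, -2.7694], [0.0000, 0.0000, 2.3026]]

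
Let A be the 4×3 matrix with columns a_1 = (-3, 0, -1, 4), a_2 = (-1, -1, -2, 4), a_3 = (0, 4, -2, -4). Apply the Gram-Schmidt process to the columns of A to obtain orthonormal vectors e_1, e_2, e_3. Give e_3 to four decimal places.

a_1 = (-3, 0, -1, 4); ‖a_1‖ = 5.0990, so e_1 = (-0.5883, 0.0000, -0.1961, 0.7845).
e_1·a_2 = (-0.5883)·(-1) + 0.0000·(-1) + (-0.1961)·(-2) + 0.7845·4 = 4.1184.
u_2 = a_2 − 4.1184·e_1 = (1.4231, -1.0000, -1.1923, 0.7692).
‖u_2‖ = 2.2447, so e_2 = (0.6340, -0.4455, -0.5312, 0.3427).
e_1·a_3 = (-0.5883)·0 + 0.0000·4 + (-0.1961)·(-2) + 0.7845·(-4) = -2.7456; e_2·a_3 = 0.6340·0 + (-0.4455)·4 + (-0.5312)·(-2) + 0.3427·(-4) = -2.0904.
u_3 = a_3 + 2.7456·e_1 + 2.0904·e_2 = (-0.2901, 3.0687, -3.6489, -1.1298).
‖u_3‖ = 4.9083, so e_3 = (-0.0591, 0.6252, -0.7434, -0.2302).

e_3 = (-0.0591, 0.6252, -0.7434, -0.2302)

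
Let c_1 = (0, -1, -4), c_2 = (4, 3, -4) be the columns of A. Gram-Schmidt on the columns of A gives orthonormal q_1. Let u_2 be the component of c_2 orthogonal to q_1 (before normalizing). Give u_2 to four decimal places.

u_2 = (4.0000, 3.7647, -0.9412)

q_1 = c_1/‖c_1‖ = (0, -1, -4)/4.1231 = (0.0000, -0.2425, -0.9701).
r_{12} = q_1·c_2 = 3.1530.
u_2 = c_2 − 3.1530·q_1 = (4.0000, 3.7647, -0.9412).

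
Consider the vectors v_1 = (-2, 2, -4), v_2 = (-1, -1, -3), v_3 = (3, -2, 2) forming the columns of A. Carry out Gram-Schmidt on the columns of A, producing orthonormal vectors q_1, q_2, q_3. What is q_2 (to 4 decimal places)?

q_1 = v_1/‖v_1‖ = (-2, 2, -4)/4.8990 = (-0.4082, 0.4082, -0.8165).
r_{12} = q_1·v_2 = 2.4495.
u_2 = v_2 − 2.4495·q_1 = (0.0000, -2.0000, -1.0000).
‖u_2‖ = 2.2361, so q_2 = (0.0000, -0.8944, -0.4472).

q_2 = (0.0000, -0.8944, -0.4472)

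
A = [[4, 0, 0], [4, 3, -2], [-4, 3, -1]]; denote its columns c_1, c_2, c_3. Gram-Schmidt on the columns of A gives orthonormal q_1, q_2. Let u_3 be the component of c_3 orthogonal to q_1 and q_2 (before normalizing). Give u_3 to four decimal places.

u_3 = (0.3333, -0.1667, 0.1667)

c_1 = (4, 4, -4); ‖c_1‖ = 6.9282, so q_1 = (0.5774, 0.5774, -0.5774).
q_1·c_2 = 0.5774·0 + 0.5774·3 + (-0.5774)·3 = 0.0000.
u_2 = c_2 − 0.0000·q_1 = (0.0000, 3.0000, 3.0000).
‖u_2‖ = 4.2426, so q_2 = (0.0000, 0.7071, 0.7071).
q_1·c_3 = 0.5774·0 + 0.5774·(-2) + (-0.5774)·(-1) = -0.5774; q_2·c_3 = (0.0000)·0 + 0.7071·(-2) + 0.7071·(-1) = -2.1213.
u_3 = c_3 + 0.5774·q_1 + 2.1213·q_2 = (0.3333, -0.1667, 0.1667).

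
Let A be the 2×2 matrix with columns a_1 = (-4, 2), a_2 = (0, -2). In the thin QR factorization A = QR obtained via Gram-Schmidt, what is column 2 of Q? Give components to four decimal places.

q_2 = (-0.4472, -0.8944)

a_1 = (-4, 2); ‖a_1‖ = 4.4721, so q_1 = (-0.8944, 0.4472).
q_1·a_2 = (-0.8944)·0 + 0.4472·(-2) = -0.8944.
u_2 = a_2 + 0.8944·q_1 = (-0.8000, -1.6000).
‖u_2‖ = 1.7889, so q_2 = (-0.4472, -0.8944).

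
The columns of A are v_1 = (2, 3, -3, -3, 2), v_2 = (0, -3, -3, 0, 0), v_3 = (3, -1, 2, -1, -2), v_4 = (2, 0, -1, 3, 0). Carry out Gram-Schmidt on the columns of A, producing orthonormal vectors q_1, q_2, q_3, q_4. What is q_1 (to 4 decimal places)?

q_1 = (0.3381, 0.5071, -0.5071, -0.5071, 0.3381)

v_1 = (2, 3, -3, -3, 2); ‖v_1‖ = 5.9161, so q_1 = (0.3381, 0.5071, -0.5071, -0.5071, 0.3381).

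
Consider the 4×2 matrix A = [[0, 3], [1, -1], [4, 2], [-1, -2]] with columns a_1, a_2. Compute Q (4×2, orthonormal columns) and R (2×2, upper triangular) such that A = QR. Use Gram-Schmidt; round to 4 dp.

a_1 = (0, 1, 4, -1); ‖a_1‖ = 4.2426, so q_1 = (0.0000, 0.2357, 0.9428, -0.2357).
q_1·a_2 = 0.0000·3 + 0.2357·(-1) + 0.9428·2 + (-0.2357)·(-2) = 2.1213.
u_2 = a_2 − 2.1213·q_1 = (3.0000, -1.5000, 0.0000, -1.5000).
‖u_2‖ = 3.6742, so q_2 = (0.8165, -0.4082, 0.0000, -0.4082).

Q = [[0.0000, 0.8165], [0.2357, -0.4082], [0.9428, 0.0000], [-0.2357, -0.4082]], R = [[4.2426, 2.1213], [0.0000, 3.6742]]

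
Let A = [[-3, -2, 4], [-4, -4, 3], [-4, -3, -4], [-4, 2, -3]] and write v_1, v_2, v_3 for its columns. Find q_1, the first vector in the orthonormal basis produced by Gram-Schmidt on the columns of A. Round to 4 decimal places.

q_1 = v_1/‖v_1‖ = (-3, -4, -4, -4)/7.5498 = (-0.3974, -0.5298, -0.5298, -0.5298).

q_1 = (-0.3974, -0.5298, -0.5298, -0.5298)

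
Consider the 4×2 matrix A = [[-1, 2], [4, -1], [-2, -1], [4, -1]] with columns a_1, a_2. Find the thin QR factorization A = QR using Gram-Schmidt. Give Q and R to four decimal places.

q_1 = a_1/‖a_1‖ = (-1, 4, -2, 4)/6.0828 = (-0.1644, 0.6576, -0.3288, 0.6576).
r_{12} = q_1·a_2 = -1.3152.
u_2 = a_2 + 1.3152·q_1 = (1.7838, -0.1351, -1.4324, -0.1351).
‖u_2‖ = 2.2957, so q_2 = (0.7770, -0.0589, -0.6240, -0.0589).

Q = [[-0.1644, 0.7770], [0.6576, -0.0589], [-0.3288, -0.6240], [0.6576, -0.0589]], R = [[6.0828, -1.3152], [0.0000, 2.2957]]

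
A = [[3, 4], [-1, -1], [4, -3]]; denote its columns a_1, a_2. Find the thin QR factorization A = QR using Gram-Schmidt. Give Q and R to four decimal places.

a_1 = (3, -1, 4); ‖a_1‖ = 5.0990, so e_1 = (0.5883, -0.1961, 0.7845).
e_1·a_2 = 0.5883·4 + (-0.1961)·(-1) + 0.7845·(-3) = 0.1961.
u_2 = a_2 − 0.1961·e_1 = (3.8846, -0.9615, -3.1538).
‖u_2‖ = 5.0952, so e_2 = (0.7624, -0.1887, -0.6190).

Q = [[0.5883, 0.7624], [-0.1961, -0.1887], [0.7845, -0.6190]], R = [[5.0990, 0.1961], [0.0000, 5.0952]]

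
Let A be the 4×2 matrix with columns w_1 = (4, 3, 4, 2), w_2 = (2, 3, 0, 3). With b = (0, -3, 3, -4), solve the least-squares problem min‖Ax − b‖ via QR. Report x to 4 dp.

x = (0.8091, -1.8004)

w_1 = (4, 3, 4, 2); ‖w_1‖ = 6.7082, so q_1 = (0.5963, 0.4472, 0.5963, 0.2981).
q_1·w_2 = 0.5963·2 + 0.4472·3 + 0.5963·0 + 0.2981·3 = 3.4286.
u_2 = w_2 − 3.4286·q_1 = (-0.0444, 1.4667, -2.0444, 1.9778).
‖u_2‖ = 3.2007, so q_2 = (-0.0139, 0.4582, -0.6388, 0.6179).
Qᵀb = (-0.7454, -5.7626).
Back-substitute: x_2 = -5.7626/3.2007 = -1.8004.
x_1 = (-0.7454 − 3.4286·(-1.8004))/6.7082 = 0.8091.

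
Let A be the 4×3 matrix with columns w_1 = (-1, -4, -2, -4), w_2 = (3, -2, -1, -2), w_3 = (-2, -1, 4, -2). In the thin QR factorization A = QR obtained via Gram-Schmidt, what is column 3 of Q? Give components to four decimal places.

e_3 = (0.0000, -0.1225, 0.9313, -0.3431)

w_1 = (-1, -4, -2, -4); ‖w_1‖ = 6.0828, so e_1 = (-0.1644, -0.6576, -0.3288, -0.6576).
e_1·w_2 = (-0.1644)·3 + (-0.6576)·(-2) + (-0.3288)·(-1) + (-0.6576)·(-2) = 2.4660.
u_2 = w_2 − 2.4660·e_1 = (3.4054, -0.3784, -0.1892, -0.3784).
‖u_2‖ = 3.4524, so e_2 = (0.9864, -0.1096, -0.0548, -0.1096).
e_1·w_3 = (-0.1644)·(-2) + (-0.6576)·(-1) + (-0.3288)·4 + (-0.6576)·(-2) = 0.9864; e_2·w_3 = 0.9864·(-2) + (-0.1096)·(-1) + (-0.0548)·4 + (-0.1096)·(-2) = -1.8632.
u_3 = w_3 − 0.9864·e_1 + 1.8632·e_2 = (0.0000, -0.5556, 4.2222, -1.5556).
‖u_3‖ = 4.5338, so e_3 = (0.0000, -0.1225, 0.9313, -0.3431).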